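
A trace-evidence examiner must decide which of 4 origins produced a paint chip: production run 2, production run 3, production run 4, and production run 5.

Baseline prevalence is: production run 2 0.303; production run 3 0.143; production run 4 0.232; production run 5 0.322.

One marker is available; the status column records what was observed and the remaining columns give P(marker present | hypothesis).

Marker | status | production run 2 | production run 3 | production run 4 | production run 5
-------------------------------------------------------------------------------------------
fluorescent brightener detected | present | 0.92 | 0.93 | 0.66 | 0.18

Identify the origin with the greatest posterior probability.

For each hypothesis, the unnormalized posterior weight is prior × likelihood:
  production run 2: 0.303 × 0.92 = 0.27876
  production run 3: 0.143 × 0.93 = 0.13299
  production run 4: 0.232 × 0.66 = 0.15312
  production run 5: 0.322 × 0.18 = 0.05796
Normalizing constant Z = 0.27876 + 0.13299 + 0.15312 + 0.05796 = 0.62283.
P(production run 2 | evidence) ≈ 0.27876 / 0.62283 ≈ 0.448
P(production run 3 | evidence) ≈ 0.13299 / 0.62283 ≈ 0.214
P(production run 4 | evidence) ≈ 0.15312 / 0.62283 ≈ 0.246
P(production run 5 | evidence) ≈ 0.05796 / 0.62283 ≈ 0.093
The largest is 0.448, so production run 2 is most probable.

production run 2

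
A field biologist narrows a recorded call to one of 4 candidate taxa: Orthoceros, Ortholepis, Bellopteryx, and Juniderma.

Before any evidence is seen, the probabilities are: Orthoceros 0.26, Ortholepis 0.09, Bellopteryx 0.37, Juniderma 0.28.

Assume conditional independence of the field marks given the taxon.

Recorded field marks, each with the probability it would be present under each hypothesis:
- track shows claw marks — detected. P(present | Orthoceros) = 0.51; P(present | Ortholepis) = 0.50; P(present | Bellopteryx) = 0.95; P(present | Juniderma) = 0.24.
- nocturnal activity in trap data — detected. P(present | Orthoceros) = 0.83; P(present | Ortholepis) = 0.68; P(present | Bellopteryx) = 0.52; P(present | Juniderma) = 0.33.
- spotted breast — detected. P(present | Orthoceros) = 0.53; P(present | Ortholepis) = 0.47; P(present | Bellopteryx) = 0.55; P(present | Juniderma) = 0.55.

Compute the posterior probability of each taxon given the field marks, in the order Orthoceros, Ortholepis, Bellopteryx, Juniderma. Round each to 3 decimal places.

For each hypothesis, the unnormalized posterior weight is prior × product of the field mark likelihoods:
  Orthoceros: 0.26 × 0.51 × 0.83 × 0.53 = 0.058331
  Ortholepis: 0.09 × 0.50 × 0.68 × 0.47 = 0.014382
  Bellopteryx: 0.37 × 0.95 × 0.52 × 0.55 = 0.10053
  Juniderma: 0.28 × 0.24 × 0.33 × 0.55 = 0.012197
Normalizing constant Z = 0.058331 + 0.014382 + 0.10053 + 0.012197 = 0.18544.
P(Orthoceros | evidence) = 0.058331 / 0.18544 ≈ 0.315
P(Ortholepis | evidence) = 0.014382 / 0.18544 ≈ 0.078
P(Bellopteryx | evidence) = 0.10053 / 0.18544 ≈ 0.542
P(Juniderma | evidence) = 0.012197 / 0.18544 ≈ 0.066

0.315, 0.078, 0.542, 0.066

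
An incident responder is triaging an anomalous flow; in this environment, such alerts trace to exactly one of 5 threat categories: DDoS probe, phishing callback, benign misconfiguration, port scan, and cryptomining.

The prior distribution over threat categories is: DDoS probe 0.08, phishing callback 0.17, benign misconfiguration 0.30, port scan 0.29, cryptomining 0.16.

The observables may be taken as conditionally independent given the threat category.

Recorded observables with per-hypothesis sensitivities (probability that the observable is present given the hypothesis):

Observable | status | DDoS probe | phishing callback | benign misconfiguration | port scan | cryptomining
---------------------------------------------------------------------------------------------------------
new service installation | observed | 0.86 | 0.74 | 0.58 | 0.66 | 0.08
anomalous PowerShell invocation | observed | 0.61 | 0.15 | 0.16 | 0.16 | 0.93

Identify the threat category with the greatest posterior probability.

For each hypothesis, the unnormalized posterior weight is prior × product of the observable likelihoods:
  DDoS probe: 0.08 × 0.86 × 0.61 = 0.041968
  phishing callback: 0.17 × 0.74 × 0.15 = 0.01887
  benign misconfiguration: 0.30 × 0.58 × 0.16 = 0.02784
  port scan: 0.29 × 0.66 × 0.16 = 0.030624
  cryptomining: 0.16 × 0.08 × 0.93 = 0.011904
Marginal likelihood of the evidence = 0.13121.
P(DDoS probe | evidence) ≈ 0.041968 / 0.13121 ≈ 0.320
P(phishing callback | evidence) ≈ 0.01887 / 0.13121 ≈ 0.144
P(benign misconfiguration | evidence) ≈ 0.02784 / 0.13121 ≈ 0.212
P(port scan | evidence) ≈ 0.030624 / 0.13121 ≈ 0.233
P(cryptomining | evidence) ≈ 0.011904 / 0.13121 ≈ 0.091
The largest is 0.320, so DDoS probe is most probable.

DDoS probe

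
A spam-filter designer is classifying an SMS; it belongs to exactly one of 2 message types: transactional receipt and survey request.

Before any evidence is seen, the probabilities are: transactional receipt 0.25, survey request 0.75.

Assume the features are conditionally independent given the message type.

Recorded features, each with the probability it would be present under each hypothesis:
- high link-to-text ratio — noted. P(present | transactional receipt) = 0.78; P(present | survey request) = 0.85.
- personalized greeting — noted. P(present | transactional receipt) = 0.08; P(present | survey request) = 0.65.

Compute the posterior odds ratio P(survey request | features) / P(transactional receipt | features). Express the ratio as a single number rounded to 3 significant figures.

The normalizing constant cancels in an odds ratio, so compute prior × likelihood for the two hypotheses only:
  survey request: 0.75 × 0.85 × 0.65 = 0.41437
  transactional receipt: 0.25 × 0.78 × 0.08 = 0.0156
Odds(survey request : transactional receipt) = 0.41437 / 0.0156 ≈ 26.6.

26.6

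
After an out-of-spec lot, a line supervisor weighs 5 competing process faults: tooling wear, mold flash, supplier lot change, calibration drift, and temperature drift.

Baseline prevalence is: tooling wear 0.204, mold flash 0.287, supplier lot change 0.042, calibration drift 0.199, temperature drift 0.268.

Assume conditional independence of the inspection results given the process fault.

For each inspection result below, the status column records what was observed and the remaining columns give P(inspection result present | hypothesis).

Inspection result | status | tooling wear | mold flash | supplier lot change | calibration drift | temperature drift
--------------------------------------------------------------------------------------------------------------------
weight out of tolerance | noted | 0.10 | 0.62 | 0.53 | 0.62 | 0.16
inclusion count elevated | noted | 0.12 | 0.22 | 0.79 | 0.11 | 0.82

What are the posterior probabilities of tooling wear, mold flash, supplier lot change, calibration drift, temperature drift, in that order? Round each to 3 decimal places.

0.023, 0.363, 0.163, 0.126, 0.326

By Bayes' rule with conditional independence, the unnormalized weight for each hypothesis is prior × ∏ likelihoods:
  tooling wear: 0.204 × 0.10 × 0.12 = 0.002448
  mold flash: 0.287 × 0.62 × 0.22 = 0.039147
  supplier lot change: 0.042 × 0.53 × 0.79 = 0.017585
  calibration drift: 0.199 × 0.62 × 0.11 = 0.013572
  temperature drift: 0.268 × 0.16 × 0.82 = 0.035162
The unnormalized weights sum to 0.10791.
P(tooling wear | evidence) = 0.002448 / 0.10791 ≈ 0.023
P(mold flash | evidence) = 0.039147 / 0.10791 ≈ 0.363
P(supplier lot change | evidence) = 0.017585 / 0.10791 ≈ 0.163
P(calibration drift | evidence) = 0.013572 / 0.10791 ≈ 0.126
P(temperature drift | evidence) = 0.035162 / 0.10791 ≈ 0.326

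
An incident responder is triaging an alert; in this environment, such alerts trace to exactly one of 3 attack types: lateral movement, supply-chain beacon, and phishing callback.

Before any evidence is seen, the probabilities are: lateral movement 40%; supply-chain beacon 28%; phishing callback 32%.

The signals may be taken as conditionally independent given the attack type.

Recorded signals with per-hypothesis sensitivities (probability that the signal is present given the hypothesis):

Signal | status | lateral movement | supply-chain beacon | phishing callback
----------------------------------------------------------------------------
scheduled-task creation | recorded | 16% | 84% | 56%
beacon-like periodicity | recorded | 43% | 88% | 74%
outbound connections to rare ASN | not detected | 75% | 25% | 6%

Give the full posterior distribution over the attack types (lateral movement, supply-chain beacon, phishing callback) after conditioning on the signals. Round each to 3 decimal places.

0.024, 0.541, 0.435

By Bayes' rule with conditional independence, the unnormalized weight for each hypothesis is prior × ∏ likelihoods (using 1 − P(present | H) for each absent signal):
  lateral movement: 0.40 × 0.16 × 0.43 × (1 − 0.75) = 0.00688
  supply-chain beacon: 0.28 × 0.84 × 0.88 × (1 − 0.25) = 0.15523
  phishing callback: 0.32 × 0.56 × 0.74 × (1 − 0.06) = 0.12465
Normalizing constant Z = 0.00688 + 0.15523 + 0.12465 = 0.28676.
P(lateral movement | evidence) = 0.00688 / 0.28676 ≈ 0.024
P(supply-chain beacon | evidence) = 0.15523 / 0.28676 ≈ 0.541
P(phishing callback | evidence) = 0.12465 / 0.28676 ≈ 0.435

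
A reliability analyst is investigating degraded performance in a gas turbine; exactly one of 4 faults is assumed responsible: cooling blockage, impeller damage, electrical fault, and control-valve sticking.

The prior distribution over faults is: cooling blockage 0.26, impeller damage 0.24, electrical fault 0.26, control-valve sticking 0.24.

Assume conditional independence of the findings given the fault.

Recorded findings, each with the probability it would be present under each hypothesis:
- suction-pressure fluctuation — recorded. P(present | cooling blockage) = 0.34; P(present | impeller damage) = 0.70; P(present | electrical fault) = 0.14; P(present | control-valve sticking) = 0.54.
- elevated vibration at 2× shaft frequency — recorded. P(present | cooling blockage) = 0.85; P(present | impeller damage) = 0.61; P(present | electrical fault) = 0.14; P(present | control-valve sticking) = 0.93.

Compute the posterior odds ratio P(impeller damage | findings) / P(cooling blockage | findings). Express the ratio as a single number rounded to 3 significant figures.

1.36

Unnormalized posterior weight (prior times the finding likelihoods) for each of the two hypotheses:
  impeller damage: 0.24 × 0.70 × 0.61 = 0.10248
  cooling blockage: 0.26 × 0.34 × 0.85 = 0.07514
Odds(impeller damage : cooling blockage) = 0.10248 / 0.07514 ≈ 1.36.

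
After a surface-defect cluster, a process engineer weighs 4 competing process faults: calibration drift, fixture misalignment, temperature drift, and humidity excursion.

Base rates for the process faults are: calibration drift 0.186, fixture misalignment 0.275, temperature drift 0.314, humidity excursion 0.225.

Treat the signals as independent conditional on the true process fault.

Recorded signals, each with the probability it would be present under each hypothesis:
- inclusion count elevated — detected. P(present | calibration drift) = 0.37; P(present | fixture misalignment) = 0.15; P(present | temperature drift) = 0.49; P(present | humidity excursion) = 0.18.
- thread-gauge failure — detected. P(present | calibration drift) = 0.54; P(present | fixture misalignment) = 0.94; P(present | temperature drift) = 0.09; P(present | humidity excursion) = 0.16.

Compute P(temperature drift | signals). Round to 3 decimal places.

Multiply each prior by the joint likelihood of the signal pattern:
  calibration drift: 0.186 × 0.37 × 0.54 = 0.037163
  fixture misalignment: 0.275 × 0.15 × 0.94 = 0.038775
  temperature drift: 0.314 × 0.49 × 0.09 = 0.013847
  humidity excursion: 0.225 × 0.18 × 0.16 = 0.00648
Normalizing constant Z = 0.037163 + 0.038775 + 0.013847 + 0.00648 = 0.096265.
P(temperature drift | evidence) = 0.013847 / 0.096265 ≈ 0.144.

0.144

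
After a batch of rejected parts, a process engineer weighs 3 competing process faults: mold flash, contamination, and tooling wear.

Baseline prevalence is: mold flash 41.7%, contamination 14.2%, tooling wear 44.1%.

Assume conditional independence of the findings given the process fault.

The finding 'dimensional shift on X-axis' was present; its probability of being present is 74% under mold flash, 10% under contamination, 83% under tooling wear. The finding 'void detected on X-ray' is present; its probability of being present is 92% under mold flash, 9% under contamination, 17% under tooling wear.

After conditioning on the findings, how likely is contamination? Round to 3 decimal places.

0.004

By Bayes' rule with conditional independence, the unnormalized weight for each hypothesis is prior × ∏ likelihoods:
  mold flash: 0.417 × 0.74 × 0.92 = 0.28389
  contamination: 0.142 × 0.10 × 0.09 = 0.001278
  tooling wear: 0.441 × 0.83 × 0.17 = 0.062225
The unnormalized weights sum to 0.3474.
P(contamination | evidence) = 0.001278 / 0.3474 ≈ 0.004.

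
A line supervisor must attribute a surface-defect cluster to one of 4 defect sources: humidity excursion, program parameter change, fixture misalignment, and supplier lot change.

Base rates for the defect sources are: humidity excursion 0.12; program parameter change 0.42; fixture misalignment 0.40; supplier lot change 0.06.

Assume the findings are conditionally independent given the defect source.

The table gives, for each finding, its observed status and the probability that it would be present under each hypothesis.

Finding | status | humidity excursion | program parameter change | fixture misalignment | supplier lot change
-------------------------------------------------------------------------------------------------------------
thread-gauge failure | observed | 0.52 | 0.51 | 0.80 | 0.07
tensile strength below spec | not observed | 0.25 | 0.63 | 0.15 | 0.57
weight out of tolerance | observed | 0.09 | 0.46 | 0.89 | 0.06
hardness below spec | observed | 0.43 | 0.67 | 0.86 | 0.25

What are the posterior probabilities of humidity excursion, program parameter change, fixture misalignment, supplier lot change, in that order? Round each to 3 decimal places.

For each hypothesis, the unnormalized posterior weight is prior × product of the finding likelihoods (using 1 − P(present | H) for each absent finding):
  humidity excursion: 0.12 × 0.52 × (1 − 0.25) × 0.09 × 0.43 = 0.0018112
  program parameter change: 0.42 × 0.51 × (1 − 0.63) × 0.46 × 0.67 = 0.024426
  fixture misalignment: 0.40 × 0.80 × (1 − 0.15) × 0.89 × 0.86 = 0.20819
  supplier lot change: 0.06 × 0.07 × (1 − 0.57) × 0.06 × 0.25 = 2.709e-05
Marginal likelihood of the evidence = 0.23445.
P(humidity excursion | evidence) = 0.0018112 / 0.23445 ≈ 0.008
P(program parameter change | evidence) = 0.024426 / 0.23445 ≈ 0.104
P(fixture misalignment | evidence) = 0.20819 / 0.23445 ≈ 0.888
P(supplier lot change | evidence) = 2.709e-05 / 0.23445 ≈ 0.000

0.008, 0.104, 0.888, 0.000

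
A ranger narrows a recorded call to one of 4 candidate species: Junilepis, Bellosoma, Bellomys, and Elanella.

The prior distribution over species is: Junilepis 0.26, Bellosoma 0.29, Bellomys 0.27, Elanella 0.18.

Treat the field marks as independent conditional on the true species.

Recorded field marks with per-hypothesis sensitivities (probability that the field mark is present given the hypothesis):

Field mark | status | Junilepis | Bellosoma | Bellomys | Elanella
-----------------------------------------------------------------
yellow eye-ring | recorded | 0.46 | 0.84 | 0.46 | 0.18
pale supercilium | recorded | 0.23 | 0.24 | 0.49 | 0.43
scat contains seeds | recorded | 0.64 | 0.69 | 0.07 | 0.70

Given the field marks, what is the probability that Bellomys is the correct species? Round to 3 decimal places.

0.059

Multiply each prior by the joint likelihood of the field mark pattern:
  Junilepis: 0.26 × 0.46 × 0.23 × 0.64 = 0.017605
  Bellosoma: 0.29 × 0.84 × 0.24 × 0.69 = 0.04034
  Bellomys: 0.27 × 0.46 × 0.49 × 0.07 = 0.0042601
  Elanella: 0.18 × 0.18 × 0.43 × 0.70 = 0.0097524
Normalizing constant Z = 0.017605 + 0.04034 + 0.0042601 + 0.0097524 = 0.071958.
P(Bellomys | evidence) = 0.0042601 / 0.071958 ≈ 0.059.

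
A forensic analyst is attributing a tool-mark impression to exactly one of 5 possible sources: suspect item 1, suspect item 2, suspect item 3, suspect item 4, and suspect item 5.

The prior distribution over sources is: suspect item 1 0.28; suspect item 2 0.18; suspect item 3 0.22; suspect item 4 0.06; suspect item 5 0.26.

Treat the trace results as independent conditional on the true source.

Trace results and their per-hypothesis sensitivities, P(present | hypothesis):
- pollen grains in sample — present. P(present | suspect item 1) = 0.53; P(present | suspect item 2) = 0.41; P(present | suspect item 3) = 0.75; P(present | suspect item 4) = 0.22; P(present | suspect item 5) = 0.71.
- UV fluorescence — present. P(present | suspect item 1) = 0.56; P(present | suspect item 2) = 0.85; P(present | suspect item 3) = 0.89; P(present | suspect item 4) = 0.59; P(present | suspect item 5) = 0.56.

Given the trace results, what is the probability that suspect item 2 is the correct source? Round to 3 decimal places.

By Bayes' rule with conditional independence, the unnormalized weight for each hypothesis is prior × ∏ likelihoods:
  suspect item 1: 0.28 × 0.53 × 0.56 = 0.083104
  suspect item 2: 0.18 × 0.41 × 0.85 = 0.06273
  suspect item 3: 0.22 × 0.75 × 0.89 = 0.14685
  suspect item 4: 0.06 × 0.22 × 0.59 = 0.007788
  suspect item 5: 0.26 × 0.71 × 0.56 = 0.10338
Normalizing constant Z = 0.083104 + 0.06273 + 0.14685 + 0.007788 + 0.10338 = 0.40385.
P(suspect item 2 | evidence) = 0.06273 / 0.40385 ≈ 0.155.

0.155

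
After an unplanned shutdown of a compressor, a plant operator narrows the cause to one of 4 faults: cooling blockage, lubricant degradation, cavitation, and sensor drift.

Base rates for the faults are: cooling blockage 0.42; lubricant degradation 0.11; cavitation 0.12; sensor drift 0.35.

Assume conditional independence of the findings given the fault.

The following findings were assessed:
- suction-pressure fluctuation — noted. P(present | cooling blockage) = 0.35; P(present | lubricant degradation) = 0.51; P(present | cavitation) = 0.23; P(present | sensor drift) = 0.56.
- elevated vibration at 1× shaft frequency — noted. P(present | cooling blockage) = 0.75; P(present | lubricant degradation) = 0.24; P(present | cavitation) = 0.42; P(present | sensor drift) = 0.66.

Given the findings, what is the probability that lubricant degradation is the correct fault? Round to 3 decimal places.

0.051

Multiply each prior by the joint likelihood of the evidence pattern:
  cooling blockage: 0.42 × 0.35 × 0.75 = 0.11025
  lubricant degradation: 0.11 × 0.51 × 0.24 = 0.013464
  cavitation: 0.12 × 0.23 × 0.42 = 0.011592
  sensor drift: 0.35 × 0.56 × 0.66 = 0.12936
Normalizing constant Z = 0.11025 + 0.013464 + 0.011592 + 0.12936 = 0.26467.
P(lubricant degradation | evidence) = 0.013464 / 0.26467 ≈ 0.051.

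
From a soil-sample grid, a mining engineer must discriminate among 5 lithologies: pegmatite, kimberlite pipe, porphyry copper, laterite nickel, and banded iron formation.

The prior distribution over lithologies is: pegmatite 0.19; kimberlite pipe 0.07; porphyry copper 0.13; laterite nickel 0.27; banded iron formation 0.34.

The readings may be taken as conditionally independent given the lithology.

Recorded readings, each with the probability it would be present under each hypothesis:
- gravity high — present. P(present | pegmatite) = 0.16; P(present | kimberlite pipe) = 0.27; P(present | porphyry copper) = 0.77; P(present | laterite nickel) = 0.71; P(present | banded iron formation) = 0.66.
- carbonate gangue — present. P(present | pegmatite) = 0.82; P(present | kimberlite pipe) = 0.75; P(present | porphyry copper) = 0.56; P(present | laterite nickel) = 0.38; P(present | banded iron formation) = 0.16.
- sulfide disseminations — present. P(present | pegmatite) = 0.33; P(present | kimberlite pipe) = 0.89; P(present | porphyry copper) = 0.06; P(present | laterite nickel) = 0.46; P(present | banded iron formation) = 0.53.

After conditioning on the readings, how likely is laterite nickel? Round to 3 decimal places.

Multiply each prior by the joint likelihood of the reading pattern:
  pegmatite: 0.19 × 0.16 × 0.82 × 0.33 = 0.0082262
  kimberlite pipe: 0.07 × 0.27 × 0.75 × 0.89 = 0.012616
  porphyry copper: 0.13 × 0.77 × 0.56 × 0.06 = 0.0033634
  laterite nickel: 0.27 × 0.71 × 0.38 × 0.46 = 0.033509
  banded iron formation: 0.34 × 0.66 × 0.16 × 0.53 = 0.019029
Marginal likelihood of the evidence = 0.076744.
P(laterite nickel | evidence) = 0.033509 / 0.076744 ≈ 0.437.

0.437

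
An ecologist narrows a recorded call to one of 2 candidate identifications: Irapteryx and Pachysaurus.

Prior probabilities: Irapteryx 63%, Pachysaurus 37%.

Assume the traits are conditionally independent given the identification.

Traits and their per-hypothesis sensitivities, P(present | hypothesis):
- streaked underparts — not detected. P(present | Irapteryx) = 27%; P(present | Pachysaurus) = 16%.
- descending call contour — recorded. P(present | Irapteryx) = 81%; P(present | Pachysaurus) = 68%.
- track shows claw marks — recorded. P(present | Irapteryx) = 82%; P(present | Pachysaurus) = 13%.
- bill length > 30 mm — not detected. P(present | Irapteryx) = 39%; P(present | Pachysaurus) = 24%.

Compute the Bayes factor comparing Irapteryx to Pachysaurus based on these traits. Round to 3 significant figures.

5.24

The Bayes factor is the ratio of the joint likelihoods of the trait pattern under the two hypotheses (using 1 − P(present | H) for each absent trait).
  Irapteryx: (1 − 0.27) × 0.81 × 0.82 × (1 − 0.39) = 0.29577
  Pachysaurus: (1 − 0.16) × 0.68 × 0.13 × (1 − 0.24) = 0.056435
Bayes factor = 0.29577 / 0.056435 ≈ 5.24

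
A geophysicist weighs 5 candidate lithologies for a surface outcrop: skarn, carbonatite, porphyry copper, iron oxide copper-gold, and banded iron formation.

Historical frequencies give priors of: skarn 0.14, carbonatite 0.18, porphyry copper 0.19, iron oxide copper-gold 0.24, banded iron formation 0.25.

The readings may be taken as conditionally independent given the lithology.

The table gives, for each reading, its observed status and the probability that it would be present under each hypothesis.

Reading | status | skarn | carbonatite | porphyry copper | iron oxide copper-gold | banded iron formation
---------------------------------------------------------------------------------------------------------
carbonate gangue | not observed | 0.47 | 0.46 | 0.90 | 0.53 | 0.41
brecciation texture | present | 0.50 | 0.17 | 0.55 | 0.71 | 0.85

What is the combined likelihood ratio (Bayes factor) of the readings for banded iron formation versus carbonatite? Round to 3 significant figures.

The Bayes factor is the ratio of the joint likelihoods of the reading pattern under the two hypotheses (using 1 − P(present | H) for each absent reading).
  banded iron formation: (1 − 0.41) × 0.85 = 0.5015
  carbonatite: (1 − 0.46) × 0.17 = 0.0918
Bayes factor = 0.5015 / 0.0918 ≈ 5.46

5.46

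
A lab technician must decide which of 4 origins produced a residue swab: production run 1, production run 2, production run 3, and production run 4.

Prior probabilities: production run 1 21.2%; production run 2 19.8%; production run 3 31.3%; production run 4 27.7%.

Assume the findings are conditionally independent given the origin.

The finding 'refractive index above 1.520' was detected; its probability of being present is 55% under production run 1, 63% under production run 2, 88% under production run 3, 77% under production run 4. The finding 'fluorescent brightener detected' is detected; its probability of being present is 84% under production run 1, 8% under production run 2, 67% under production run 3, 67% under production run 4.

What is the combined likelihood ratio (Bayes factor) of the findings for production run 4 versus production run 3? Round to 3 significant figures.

Take the product of per-finding likelihoods under each hypothesis, then divide.
  production run 4: 0.77 × 0.67 = 0.5159
  production run 3: 0.88 × 0.67 = 0.5896
Bayes factor = 0.5159 / 0.5896 ≈ 0.875

0.875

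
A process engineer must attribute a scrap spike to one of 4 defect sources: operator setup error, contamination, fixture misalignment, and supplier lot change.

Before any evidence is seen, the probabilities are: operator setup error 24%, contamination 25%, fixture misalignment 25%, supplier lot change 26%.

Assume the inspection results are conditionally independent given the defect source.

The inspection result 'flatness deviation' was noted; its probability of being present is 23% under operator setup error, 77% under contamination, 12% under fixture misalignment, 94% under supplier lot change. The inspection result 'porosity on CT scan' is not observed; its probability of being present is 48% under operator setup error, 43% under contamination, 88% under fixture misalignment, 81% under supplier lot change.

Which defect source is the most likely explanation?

Multiply each prior by the joint likelihood of the inspection result pattern (using 1 − P(present | H) for each absent inspection result):
  operator setup error: 0.24 × 0.23 × (1 − 0.48) = 0.028704
  contamination: 0.25 × 0.77 × (1 − 0.43) = 0.10973
  fixture misalignment: 0.25 × 0.12 × (1 − 0.88) = 0.0036
  supplier lot change: 0.26 × 0.94 × (1 − 0.81) = 0.046436
Normalizing constant Z = 0.028704 + 0.10973 + 0.0036 + 0.046436 = 0.18847.
P(operator setup error | evidence) ≈ 0.028704 / 0.18847 ≈ 0.152
P(contamination | evidence) ≈ 0.10973 / 0.18847 ≈ 0.582
P(fixture misalignment | evidence) ≈ 0.0036 / 0.18847 ≈ 0.019
P(supplier lot change | evidence) ≈ 0.046436 / 0.18847 ≈ 0.246
The largest is 0.582, so contamination is most probable.

contamination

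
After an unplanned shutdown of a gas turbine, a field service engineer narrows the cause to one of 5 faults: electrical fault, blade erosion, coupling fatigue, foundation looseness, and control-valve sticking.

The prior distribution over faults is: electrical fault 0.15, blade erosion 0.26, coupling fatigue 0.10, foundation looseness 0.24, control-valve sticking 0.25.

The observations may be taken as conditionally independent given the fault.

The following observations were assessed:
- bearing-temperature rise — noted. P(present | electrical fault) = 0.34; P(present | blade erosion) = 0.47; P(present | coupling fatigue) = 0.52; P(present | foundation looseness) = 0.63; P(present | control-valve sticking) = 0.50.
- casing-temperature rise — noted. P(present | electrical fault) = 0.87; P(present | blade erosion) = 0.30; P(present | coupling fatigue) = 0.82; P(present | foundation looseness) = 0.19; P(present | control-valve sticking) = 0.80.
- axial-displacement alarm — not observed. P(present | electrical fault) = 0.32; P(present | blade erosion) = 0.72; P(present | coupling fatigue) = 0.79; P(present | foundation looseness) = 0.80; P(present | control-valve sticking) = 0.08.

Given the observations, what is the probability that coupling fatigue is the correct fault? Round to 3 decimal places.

0.061

For each hypothesis, the unnormalized posterior weight is prior × product of the observation likelihoods (using 1 − P(present | H) for each absent observation):
  electrical fault: 0.15 × 0.34 × 0.87 × (1 − 0.32) = 0.030172
  blade erosion: 0.26 × 0.47 × 0.30 × (1 − 0.72) = 0.010265
  coupling fatigue: 0.10 × 0.52 × 0.82 × (1 − 0.79) = 0.0089544
  foundation looseness: 0.24 × 0.63 × 0.19 × (1 − 0.80) = 0.0057456
  control-valve sticking: 0.25 × 0.50 × 0.80 × (1 − 0.08) = 0.092
The unnormalized weights sum to 0.14714.
P(coupling fatigue | evidence) = 0.0089544 / 0.14714 ≈ 0.061.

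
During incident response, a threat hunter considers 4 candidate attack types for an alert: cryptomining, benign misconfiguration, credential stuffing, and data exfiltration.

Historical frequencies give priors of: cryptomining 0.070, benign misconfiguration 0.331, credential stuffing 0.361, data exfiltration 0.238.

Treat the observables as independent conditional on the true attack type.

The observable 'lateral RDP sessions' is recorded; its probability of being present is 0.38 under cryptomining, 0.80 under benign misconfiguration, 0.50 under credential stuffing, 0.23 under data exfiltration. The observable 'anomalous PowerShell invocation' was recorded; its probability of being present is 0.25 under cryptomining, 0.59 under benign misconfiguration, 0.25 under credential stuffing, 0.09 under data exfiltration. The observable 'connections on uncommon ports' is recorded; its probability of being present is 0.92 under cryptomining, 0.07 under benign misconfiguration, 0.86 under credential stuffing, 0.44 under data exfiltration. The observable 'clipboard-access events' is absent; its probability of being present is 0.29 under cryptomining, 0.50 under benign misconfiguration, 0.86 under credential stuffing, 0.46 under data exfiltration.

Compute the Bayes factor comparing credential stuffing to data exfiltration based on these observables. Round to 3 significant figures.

Take the product of per-observable likelihoods under each hypothesis (using 1 − P(present | H) for each absent observable), then divide.
  credential stuffing: 0.50 × 0.25 × 0.86 × (1 − 0.86) = 0.01505
  data exfiltration: 0.23 × 0.09 × 0.44 × (1 − 0.46) = 0.0049183
Bayes factor = 0.01505 / 0.0049183 ≈ 3.06

3.06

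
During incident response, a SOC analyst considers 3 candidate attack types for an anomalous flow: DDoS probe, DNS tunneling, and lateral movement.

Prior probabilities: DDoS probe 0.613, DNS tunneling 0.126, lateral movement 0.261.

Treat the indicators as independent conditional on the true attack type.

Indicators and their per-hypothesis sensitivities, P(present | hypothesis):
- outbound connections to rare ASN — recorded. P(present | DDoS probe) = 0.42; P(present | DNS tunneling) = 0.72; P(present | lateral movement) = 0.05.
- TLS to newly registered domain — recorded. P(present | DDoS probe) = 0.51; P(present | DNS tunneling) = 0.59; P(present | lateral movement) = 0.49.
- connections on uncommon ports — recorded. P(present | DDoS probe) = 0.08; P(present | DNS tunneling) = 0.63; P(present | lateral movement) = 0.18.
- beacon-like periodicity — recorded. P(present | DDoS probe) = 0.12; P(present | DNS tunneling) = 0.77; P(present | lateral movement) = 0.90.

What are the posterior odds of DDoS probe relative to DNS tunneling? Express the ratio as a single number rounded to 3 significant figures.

Unnormalized posterior weight (prior times the indicator likelihoods) for each of the two hypotheses:
  DDoS probe: 0.613 × 0.42 × 0.51 × 0.08 × 0.12 = 0.0012605
  DNS tunneling: 0.126 × 0.72 × 0.59 × 0.63 × 0.77 = 0.025965
Posterior odds = 0.0012605 / 0.025965 ≈ 0.0485.

0.0485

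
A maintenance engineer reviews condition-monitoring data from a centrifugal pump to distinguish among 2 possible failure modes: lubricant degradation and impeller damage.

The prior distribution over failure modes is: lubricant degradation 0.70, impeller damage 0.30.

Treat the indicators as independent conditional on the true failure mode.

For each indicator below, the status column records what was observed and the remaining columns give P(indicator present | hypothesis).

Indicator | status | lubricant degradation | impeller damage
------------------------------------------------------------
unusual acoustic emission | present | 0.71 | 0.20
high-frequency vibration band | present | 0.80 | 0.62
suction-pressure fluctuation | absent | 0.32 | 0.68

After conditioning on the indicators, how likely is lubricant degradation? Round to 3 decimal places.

For each hypothesis, the unnormalized posterior weight is prior × product of the indicator likelihoods (using 1 − P(present | H) for each absent indicator):
  lubricant degradation: 0.70 × 0.71 × 0.80 × (1 − 0.32) = 0.27037
  impeller damage: 0.30 × 0.20 × 0.62 × (1 − 0.68) = 0.011904
Normalizing constant Z = 0.27037 + 0.011904 = 0.28227.
P(lubricant degradation | evidence) = 0.27037 / 0.28227 ≈ 0.958.

0.958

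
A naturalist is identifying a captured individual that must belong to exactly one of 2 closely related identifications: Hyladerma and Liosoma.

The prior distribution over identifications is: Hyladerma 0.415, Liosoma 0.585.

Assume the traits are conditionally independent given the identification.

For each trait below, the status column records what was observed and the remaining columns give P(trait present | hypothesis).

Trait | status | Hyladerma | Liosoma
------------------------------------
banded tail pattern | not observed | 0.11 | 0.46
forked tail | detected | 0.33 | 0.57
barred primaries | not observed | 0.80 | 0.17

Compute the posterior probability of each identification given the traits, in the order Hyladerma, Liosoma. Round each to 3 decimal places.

0.140, 0.860

Multiply each prior by the joint likelihood of the trait pattern (using 1 − P(present | H) for each absent trait):
  Hyladerma: 0.415 × (1 − 0.11) × 0.33 × (1 − 0.80) = 0.024377
  Liosoma: 0.585 × (1 − 0.46) × 0.57 × (1 − 0.17) = 0.14945
The unnormalized weights sum to 0.17383.
P(Hyladerma | evidence) = 0.024377 / 0.17383 ≈ 0.140
P(Liosoma | evidence) = 0.14945 / 0.17383 ≈ 0.860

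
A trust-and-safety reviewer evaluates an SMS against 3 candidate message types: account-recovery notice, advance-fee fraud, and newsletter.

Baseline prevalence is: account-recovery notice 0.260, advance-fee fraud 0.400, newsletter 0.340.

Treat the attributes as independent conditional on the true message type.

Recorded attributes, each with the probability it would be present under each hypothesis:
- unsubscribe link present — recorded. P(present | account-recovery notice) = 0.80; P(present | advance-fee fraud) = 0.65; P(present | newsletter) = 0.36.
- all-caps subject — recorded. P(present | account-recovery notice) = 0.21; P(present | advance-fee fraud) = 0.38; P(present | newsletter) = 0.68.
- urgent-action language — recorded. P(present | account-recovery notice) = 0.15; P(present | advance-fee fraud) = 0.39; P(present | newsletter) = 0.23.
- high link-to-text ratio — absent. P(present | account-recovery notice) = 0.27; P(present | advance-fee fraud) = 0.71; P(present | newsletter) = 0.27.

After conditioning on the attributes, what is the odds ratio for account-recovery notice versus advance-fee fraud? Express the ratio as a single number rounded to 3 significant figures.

0.428

Unnormalized posterior weight (prior times the attribute likelihoods) for each of the two hypotheses (using 1 − P(present | H) for each absent attribute):
  account-recovery notice: 0.260 × 0.80 × 0.21 × 0.15 × (1 − 0.27) = 0.004783
  advance-fee fraud: 0.400 × 0.65 × 0.38 × 0.39 × (1 − 0.71) = 0.011174
Posterior odds = 0.004783 / 0.011174 ≈ 0.428.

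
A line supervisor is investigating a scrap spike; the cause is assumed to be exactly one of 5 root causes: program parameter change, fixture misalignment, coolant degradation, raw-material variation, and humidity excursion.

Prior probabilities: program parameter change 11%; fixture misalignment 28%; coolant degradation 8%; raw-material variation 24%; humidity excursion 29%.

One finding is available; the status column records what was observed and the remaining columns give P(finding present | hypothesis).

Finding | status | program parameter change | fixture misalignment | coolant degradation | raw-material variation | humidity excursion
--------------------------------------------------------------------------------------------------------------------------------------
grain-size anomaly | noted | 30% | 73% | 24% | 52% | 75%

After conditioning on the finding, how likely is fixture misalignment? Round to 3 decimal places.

For each hypothesis, the unnormalized posterior weight is prior × likelihood:
  program parameter change: 0.11 × 0.30 = 0.033
  fixture misalignment: 0.28 × 0.73 = 0.2044
  coolant degradation: 0.08 × 0.24 = 0.0192
  raw-material variation: 0.24 × 0.52 = 0.1248
  humidity excursion: 0.29 × 0.75 = 0.2175
Normalizing constant Z = 0.033 + 0.2044 + 0.0192 + 0.1248 + 0.2175 = 0.5989.
P(fixture misalignment | evidence) = 0.2044 / 0.5989 ≈ 0.341.

0.341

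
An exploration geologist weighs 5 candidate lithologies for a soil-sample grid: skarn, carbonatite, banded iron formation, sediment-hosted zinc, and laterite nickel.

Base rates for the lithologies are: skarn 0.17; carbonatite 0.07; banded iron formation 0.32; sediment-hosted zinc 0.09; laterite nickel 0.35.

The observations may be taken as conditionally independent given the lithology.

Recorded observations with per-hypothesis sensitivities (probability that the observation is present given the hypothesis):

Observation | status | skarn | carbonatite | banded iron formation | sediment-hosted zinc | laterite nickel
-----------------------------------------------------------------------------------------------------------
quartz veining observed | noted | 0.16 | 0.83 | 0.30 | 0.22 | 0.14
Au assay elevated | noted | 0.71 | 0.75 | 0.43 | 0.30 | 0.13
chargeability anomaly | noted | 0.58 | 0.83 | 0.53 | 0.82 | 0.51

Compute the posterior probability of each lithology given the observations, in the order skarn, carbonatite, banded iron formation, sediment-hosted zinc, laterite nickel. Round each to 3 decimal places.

Multiply each prior by the joint likelihood of the evidence pattern:
  skarn: 0.17 × 0.16 × 0.71 × 0.58 = 0.011201
  carbonatite: 0.07 × 0.83 × 0.75 × 0.83 = 0.036167
  banded iron formation: 0.32 × 0.30 × 0.43 × 0.53 = 0.021878
  sediment-hosted zinc: 0.09 × 0.22 × 0.30 × 0.82 = 0.0048708
  laterite nickel: 0.35 × 0.14 × 0.13 × 0.51 = 0.0032487
Normalizing constant Z = 0.011201 + 0.036167 + 0.021878 + 0.0048708 + 0.0032487 = 0.077366.
P(skarn | evidence) = 0.011201 / 0.077366 ≈ 0.145
P(carbonatite | evidence) = 0.036167 / 0.077366 ≈ 0.467
P(banded iron formation | evidence) = 0.021878 / 0.077366 ≈ 0.283
P(sediment-hosted zinc | evidence) = 0.0048708 / 0.077366 ≈ 0.063
P(laterite nickel | evidence) = 0.0032487 / 0.077366 ≈ 0.042

0.145, 0.467, 0.283, 0.063, 0.042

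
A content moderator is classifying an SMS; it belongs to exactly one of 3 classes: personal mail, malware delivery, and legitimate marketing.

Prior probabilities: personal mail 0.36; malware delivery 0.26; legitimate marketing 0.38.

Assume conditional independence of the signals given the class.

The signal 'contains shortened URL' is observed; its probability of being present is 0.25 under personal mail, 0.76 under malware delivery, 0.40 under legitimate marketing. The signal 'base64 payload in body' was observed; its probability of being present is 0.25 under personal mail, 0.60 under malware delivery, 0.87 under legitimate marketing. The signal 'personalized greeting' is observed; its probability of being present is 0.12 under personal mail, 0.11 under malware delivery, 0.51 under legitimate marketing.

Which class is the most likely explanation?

For each hypothesis, the unnormalized posterior weight is prior × product of the signal likelihoods:
  personal mail: 0.36 × 0.25 × 0.25 × 0.12 = 0.0027
  malware delivery: 0.26 × 0.76 × 0.60 × 0.11 = 0.013042
  legitimate marketing: 0.38 × 0.40 × 0.87 × 0.51 = 0.067442
Marginal likelihood of the evidence = 0.083184.
P(personal mail | evidence) ≈ 0.0027 / 0.083184 ≈ 0.032
P(malware delivery | evidence) ≈ 0.013042 / 0.083184 ≈ 0.157
P(legitimate marketing | evidence) ≈ 0.067442 / 0.083184 ≈ 0.811
The largest is 0.811, so legitimate marketing is most probable.

legitimate marketing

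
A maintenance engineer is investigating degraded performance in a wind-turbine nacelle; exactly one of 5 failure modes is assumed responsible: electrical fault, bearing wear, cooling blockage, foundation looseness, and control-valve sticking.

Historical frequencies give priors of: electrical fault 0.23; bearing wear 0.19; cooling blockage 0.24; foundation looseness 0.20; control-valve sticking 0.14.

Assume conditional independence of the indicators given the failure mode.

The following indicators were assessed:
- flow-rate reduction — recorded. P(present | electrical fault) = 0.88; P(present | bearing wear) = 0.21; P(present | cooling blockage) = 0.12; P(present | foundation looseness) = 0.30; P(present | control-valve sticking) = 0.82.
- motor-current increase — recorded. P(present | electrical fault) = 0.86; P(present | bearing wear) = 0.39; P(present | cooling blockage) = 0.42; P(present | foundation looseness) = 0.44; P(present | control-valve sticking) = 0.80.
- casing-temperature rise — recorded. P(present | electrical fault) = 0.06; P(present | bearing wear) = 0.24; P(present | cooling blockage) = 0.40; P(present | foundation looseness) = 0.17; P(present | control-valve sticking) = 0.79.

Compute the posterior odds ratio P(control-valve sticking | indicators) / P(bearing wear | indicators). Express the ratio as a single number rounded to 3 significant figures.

The normalizing constant cancels in an odds ratio, so compute prior × likelihood for the two hypotheses only:
  control-valve sticking: 0.14 × 0.82 × 0.80 × 0.79 = 0.072554
  bearing wear: 0.19 × 0.21 × 0.39 × 0.24 = 0.0037346
Posterior odds = 0.072554 / 0.0037346 ≈ 19.4.

19.4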